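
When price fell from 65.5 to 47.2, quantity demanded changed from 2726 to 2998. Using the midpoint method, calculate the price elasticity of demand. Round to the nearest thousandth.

-0.293

%ΔQ = (2998 − 2726)/[(2726 + 2998)/2] = 272/2862 ≈ 0.0950.
%ΔP = (47.2 − 65.5)/[(65.5 + 47.2)/2] = -18.3/56.35 ≈ -0.3248.
Arc elasticity E = %ΔQ/%ΔP ≈ 0.0950/-0.3248 ≈ -0.293.
|E| < 1: demand is inelastic over this range.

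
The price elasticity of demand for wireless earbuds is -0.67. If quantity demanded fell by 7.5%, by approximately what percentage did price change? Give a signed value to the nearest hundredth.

%ΔQ ≈ E × %ΔP ⇒ %ΔP = %ΔQ / E = (-7.5%)/(-0.67) ≈ 11.19%.

11.19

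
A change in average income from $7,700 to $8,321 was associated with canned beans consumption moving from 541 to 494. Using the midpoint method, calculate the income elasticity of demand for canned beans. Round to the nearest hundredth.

-1.17

%ΔQ = (494 − 541)/[(541+494)/2] = -47/517.5 ≈ -0.0908.
%ΔM = (8,321 − 7,700)/[(7,700+8,321)/2] = 621/8010.5 ≈ 0.0775.
E_I = %ΔQ/%ΔM ≈ -1.17.
E_I < 0: inferior good.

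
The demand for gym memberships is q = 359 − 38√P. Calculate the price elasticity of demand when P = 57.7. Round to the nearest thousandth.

-2.052

At P = 57.7, q = 70.35.
dq/dP = −38/(2√P) = −38/(2·7.5961).
Point elasticity E = (dq/dP)·(P/q) = -2.5013 × 57.7/70.35 ≈ -2.052.
|E| > 1, so demand is elastic at this price.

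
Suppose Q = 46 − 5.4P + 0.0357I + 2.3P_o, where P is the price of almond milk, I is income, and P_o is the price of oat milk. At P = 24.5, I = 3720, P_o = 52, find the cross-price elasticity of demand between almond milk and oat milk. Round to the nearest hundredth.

Q = 46 − 5.4(24.5) + 0.0357(3720) + 2.3(52) = 46 − 132.3 + 132.804 + 119.6 = 166.104.
∂Q/∂P_o = +2.3, so E_xy = 2.3·(52/166.104) ≈ 0.72.
E_xy > 0: the goods are substitutes.

0.72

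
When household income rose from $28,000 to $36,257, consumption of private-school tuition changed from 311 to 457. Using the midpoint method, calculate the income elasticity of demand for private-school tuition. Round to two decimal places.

1.48

%ΔQ = (457 − 311)/[(311+457)/2] = 146/384 ≈ 0.3802.
%ΔY = (36,257 − 28,000)/[(28,000+36,257)/2] = 8257/32128.5 ≈ 0.2570.
E_I = %ΔQ/%ΔY ≈ 1.48.
E_I > 1: normal good (luxury).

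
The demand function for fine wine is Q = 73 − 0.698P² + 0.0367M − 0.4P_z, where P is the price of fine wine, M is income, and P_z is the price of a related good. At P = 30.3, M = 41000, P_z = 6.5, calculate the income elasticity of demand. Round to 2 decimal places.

1.61

At the given point, Q = 73 − 0.698(30.3)² + 0.0367(41000) − 0.4(6.5) = 73 − 640.8268 + 1504.7 − 2.6 = 934.2732.
∂Q/∂M = +0.0367, so E_I = 0.0367·(41000/934.2732) ≈ 1.61.
E_I > 1: normal good (luxury).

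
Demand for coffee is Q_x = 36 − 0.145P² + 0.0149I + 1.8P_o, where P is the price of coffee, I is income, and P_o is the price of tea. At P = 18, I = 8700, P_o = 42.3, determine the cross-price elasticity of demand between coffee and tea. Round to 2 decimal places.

0.39

Q_x = 36 − 0.145(18)² + 0.0149(8700) + 1.8(42.3) = 36 − 46.98 + 129.63 + 76.14 = 194.79.
∂Q_x/∂P_o = +1.8, so E_xy = 1.8·(42.3/194.79) ≈ 0.39.
E_xy > 0: the goods are substitutes.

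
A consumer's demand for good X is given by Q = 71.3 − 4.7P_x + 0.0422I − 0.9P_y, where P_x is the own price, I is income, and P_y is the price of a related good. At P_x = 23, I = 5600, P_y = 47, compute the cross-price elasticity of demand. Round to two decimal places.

Substituting, Q = 71.3 − 4.7(23) + 0.0422(5600) − 0.9(47) = 71.3 − 108.1 + 236.32 − 42.3 = 157.22.
∂Q/∂P_y = −0.9, so E_xy = -0.9·(47/157.22) ≈ -0.27.
E_xy < 0: the goods are complements.

-0.27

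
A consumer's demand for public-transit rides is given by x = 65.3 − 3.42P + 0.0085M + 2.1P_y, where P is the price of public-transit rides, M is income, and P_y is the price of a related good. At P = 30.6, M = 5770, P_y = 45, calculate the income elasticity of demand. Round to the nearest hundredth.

0.47

Evaluating quantity at (P, M, P_y) gives x = 65.3 − 3.42(30.6) + 0.0085(5770) + 2.1(45) = 65.3 − 104.652 + 49.045 + 94.5 = 104.193.
∂x/∂M = +0.0085, so E_I = 0.0085·(5770/104.193) ≈ 0.47.
E_I ∈ (0,1): normal good (necessity).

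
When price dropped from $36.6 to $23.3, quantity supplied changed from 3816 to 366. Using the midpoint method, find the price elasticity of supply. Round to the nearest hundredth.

3.72

%Δq = (366 − 3816)/[(3816 + 366)/2] = -3450/2091 ≈ -1.6499.
%ΔP = (23.3 − 36.6)/[(36.6 + 23.3)/2] = -13.3/29.95 ≈ -0.4441.
Arc elasticity E = %Δq/%ΔP ≈ -1.6499/-0.4441 ≈ 3.72.
|E| > 1: supply is elastic over this range.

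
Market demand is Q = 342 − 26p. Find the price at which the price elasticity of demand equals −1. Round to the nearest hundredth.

6.58

For linear demand Q = a − bp, E = −bp/(a − bp). |E| = 1 ⇒ bp = a − bp ⇒ p = a/(2b).
p = 342/(2·26) ≈ 6.58.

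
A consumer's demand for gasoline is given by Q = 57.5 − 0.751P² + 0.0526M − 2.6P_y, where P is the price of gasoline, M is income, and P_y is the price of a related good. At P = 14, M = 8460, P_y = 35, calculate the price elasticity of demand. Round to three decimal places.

-1.114

At the given point, Q = 57.5 − 0.751(14)² + 0.0526(8460) − 2.6(35) = 57.5 − 147.196 + 444.996 − 91 = 264.3.
∂Q/∂P = −2·0.751·P = -21.028, so E_p = -21.028·(14/264.3) ≈ -1.114.
|E_p| > 1: demand is elastic.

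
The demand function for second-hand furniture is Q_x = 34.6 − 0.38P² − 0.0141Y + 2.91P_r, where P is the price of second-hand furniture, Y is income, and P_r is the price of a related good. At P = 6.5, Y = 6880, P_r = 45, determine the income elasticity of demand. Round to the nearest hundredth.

-1.85

Substituting, Q_x = 34.6 − 0.38(6.5)² − 0.0141(6880) + 2.91(45) = 34.6 − 16.055 − 97.008 + 130.95 = 52.487.
∂Q_x/∂Y = −0.0141, so E_I = -0.0141·(6880/52.487) ≈ -1.85.
E_I < 0: inferior good.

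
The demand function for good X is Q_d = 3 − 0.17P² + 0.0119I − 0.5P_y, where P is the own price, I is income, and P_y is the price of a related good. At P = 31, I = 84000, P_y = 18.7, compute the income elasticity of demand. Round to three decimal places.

Substituting, Q_d = 3 − 0.17(31)² + 0.0119(84000) − 0.5(18.7) = 3 − 163.37 + 999.6 − 9.35 = 829.88.
∂Q_d/∂I = +0.0119, so E_I = 0.0119·(84000/829.88) ≈ 1.205.
E_I > 1: normal good (luxury).

1.205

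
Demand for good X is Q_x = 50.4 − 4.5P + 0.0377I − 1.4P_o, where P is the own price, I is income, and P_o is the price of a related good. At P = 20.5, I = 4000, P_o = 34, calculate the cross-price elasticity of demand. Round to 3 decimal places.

Q_x = 50.4 − 4.5(20.5) + 0.0377(4000) − 1.4(34) = 50.4 − 92.25 + 150.8 − 47.6 = 61.35.
∂Q_x/∂P_o = −1.4, so E_xy = -1.4·(34/61.35) ≈ -0.776.
E_xy < 0: the goods are complements.

-0.776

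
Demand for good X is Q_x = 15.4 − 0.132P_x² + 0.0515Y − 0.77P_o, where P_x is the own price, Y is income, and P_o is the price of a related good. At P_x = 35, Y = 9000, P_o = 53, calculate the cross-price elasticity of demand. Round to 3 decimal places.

Substituting, Q_x = 15.4 − 0.132(35)² + 0.0515(9000) − 0.77(53) = 15.4 − 161.7 + 463.5 − 40.81 = 276.39.
∂Q_x/∂P_o = −0.77, so E_xy = -0.77·(53/276.39) ≈ -0.148.
E_xy < 0: the goods are complements.

-0.148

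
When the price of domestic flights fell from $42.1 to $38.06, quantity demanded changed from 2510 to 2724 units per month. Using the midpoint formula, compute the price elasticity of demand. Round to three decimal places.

%ΔQ = (2724 − 2510)/[(2510 + 2724)/2] = 214/2617 ≈ 0.0818.
%ΔP = (38.06 − 42.1)/[(42.1 + 38.06)/2] = -4.04/40.08 ≈ -0.1008.
Arc elasticity E = %ΔQ/%ΔP ≈ 0.0818/-0.1008 ≈ -0.811.
|E| < 1: demand is inelastic over this range.

-0.811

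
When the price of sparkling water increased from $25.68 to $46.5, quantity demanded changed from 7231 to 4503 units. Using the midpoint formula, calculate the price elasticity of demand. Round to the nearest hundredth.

%Δq = (4503 − 7231)/[(7231 + 4503)/2] = -2728/5867 ≈ -0.4650.
%ΔP = (46.5 − 25.68)/[(25.68 + 46.5)/2] = 20.82/36.09 ≈ 0.5769.
Arc elasticity E = %Δq/%ΔP ≈ -0.4650/0.5769 ≈ -0.81.
|E| < 1: demand is inelastic over this range.

-0.81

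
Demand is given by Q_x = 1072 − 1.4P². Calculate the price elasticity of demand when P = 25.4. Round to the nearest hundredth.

At P = 25.4, Q_x = 168.776.
dQ_x/dP = −2·1.4·P = −71.12.
Point elasticity E = (dQ_x/dP)·(P/Q_x) = -71.12 × 25.4/168.776 ≈ -10.70.
|E| > 1, so demand is elastic at this price.

-10.70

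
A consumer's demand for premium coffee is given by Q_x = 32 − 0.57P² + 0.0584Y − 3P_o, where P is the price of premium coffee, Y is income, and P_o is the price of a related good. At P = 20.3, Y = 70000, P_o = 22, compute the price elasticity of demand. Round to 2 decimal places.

Q_x = 32 − 0.57(20.3)² + 0.0584(70000) − 3(22) = 32 − 234.8913 + 4088 − 66 = 3819.1087.
∂Q_x/∂P = −2·0.57·P = -23.142, so E_p = -23.142·(20.3/3819.1087) ≈ -0.12.
|E_p| < 1: demand is inelastic.

-0.12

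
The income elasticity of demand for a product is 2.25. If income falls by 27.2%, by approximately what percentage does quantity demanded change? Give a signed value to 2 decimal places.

%ΔQ ≈ E × %ΔI = (2.25) × (-27.2%) = -61.20%.

-61.20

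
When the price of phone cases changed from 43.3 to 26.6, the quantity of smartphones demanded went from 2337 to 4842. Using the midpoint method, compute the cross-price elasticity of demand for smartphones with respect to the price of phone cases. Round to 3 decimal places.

%ΔQ_x = (4842 − 2337)/[(2337+4842)/2] = 2505/3589.5 ≈ 0.6979.
%ΔP_y = (26.6 − 43.3)/[(43.3+26.6)/2] ≈ -0.4778.
E_xy = 0.6979/-0.4778 ≈ -1.461.
E_xy < 0, so smartphones and phone cases are complements.

-1.461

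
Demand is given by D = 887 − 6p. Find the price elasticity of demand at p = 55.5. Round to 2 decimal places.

At p = 55.5, D = 554.
dD/dp = −6.
Point elasticity E = (dD/dp)·(p/D) = -6 × 55.5/554 ≈ -0.60.
|E| < 1, so demand is inelastic at this price.

-0.60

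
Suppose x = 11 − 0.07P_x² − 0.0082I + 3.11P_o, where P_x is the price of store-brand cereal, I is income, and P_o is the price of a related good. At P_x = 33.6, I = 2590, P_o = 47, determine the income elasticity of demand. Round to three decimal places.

Substituting, x = 11 − 0.07(33.6)² − 0.0082(2590) + 3.11(47) = 11 − 79.0272 − 21.238 + 146.17 = 56.9048.
∂x/∂I = −0.0082, so E_I = -0.0082·(2590/56.9048) ≈ -0.373.
E_I < 0: inferior good.

-0.373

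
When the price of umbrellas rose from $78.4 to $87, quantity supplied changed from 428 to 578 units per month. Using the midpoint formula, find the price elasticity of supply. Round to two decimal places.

%Δq = (578 − 428)/[(428 + 578)/2] = 150/503 ≈ 0.2982.
%ΔP = (87 − 78.4)/[(78.4 + 87)/2] = 8.6/82.7 ≈ 0.1040.
Arc elasticity E = %Δq/%ΔP ≈ 0.2982/0.1040 ≈ 2.87.
|E| > 1: supply is elastic over this range.

2.87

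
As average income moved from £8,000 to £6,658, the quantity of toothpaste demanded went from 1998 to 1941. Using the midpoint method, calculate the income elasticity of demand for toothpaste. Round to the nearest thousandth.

%ΔQ = (1941 − 1998)/[(1998+1941)/2] = -57/1969.5 ≈ -0.0289.
%ΔM = (6,658 − 8,000)/[(8,000+6,658)/2] = -1342/7329 ≈ -0.1831.
E_I = %ΔQ/%ΔM ≈ 0.158.
E_I ∈ (0,1): normal good (necessity).

0.158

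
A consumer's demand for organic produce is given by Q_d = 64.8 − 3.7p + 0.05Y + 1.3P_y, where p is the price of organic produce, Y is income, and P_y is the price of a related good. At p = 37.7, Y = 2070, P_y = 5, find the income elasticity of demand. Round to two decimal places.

2.93

First evaluate Q_d: 64.8 − 3.7(37.7) + 0.05(2070) + 1.3(5) = 64.8 − 139.49 + 103.5 + 6.5 = 35.31.
∂Q_d/∂Y = +0.05, so E_I = 0.05·(2070/35.31) ≈ 2.93.
E_I > 1: normal good (luxury).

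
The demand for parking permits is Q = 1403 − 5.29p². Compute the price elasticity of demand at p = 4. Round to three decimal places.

At p = 4, Q = 1318.36.
dQ/dp = −2·5.29·p = −42.32.
Point elasticity E = (dQ/dp)·(p/Q) = -42.32 × 4/1318.36 ≈ -0.128.
|E| < 1, so demand is inelastic at this price.

-0.128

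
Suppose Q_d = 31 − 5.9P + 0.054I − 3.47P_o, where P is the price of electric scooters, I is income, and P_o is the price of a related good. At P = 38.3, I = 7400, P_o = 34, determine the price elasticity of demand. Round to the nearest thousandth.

Q_d = 31 − 5.9(38.3) + 0.054(7400) − 3.47(34) = 31 − 225.97 + 399.6 − 117.98 = 86.65.
∂Q_d/∂P = −5.9, so E_p = (−5.9)·(38.3/86.65) ≈ -2.608.
|E_p| > 1: demand is elastic.

-2.608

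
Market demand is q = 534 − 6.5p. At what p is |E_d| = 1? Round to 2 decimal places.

For linear demand q = a − bp, E = −bp/(a − bp). |E| = 1 ⇒ bp = a − bp ⇒ p = a/(2b).
p = 534/(2·6.5) ≈ 41.08.

41.08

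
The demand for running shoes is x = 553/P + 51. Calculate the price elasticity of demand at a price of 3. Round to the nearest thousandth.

At P = 3, x = 235.3333.
dx/dP = −553/P² = −61.4444.
Point elasticity E = (dx/dP)·(P/x) = -61.4444 × 3/235.3333 ≈ -0.783.
|E| < 1, so demand is inelastic at this price.

-0.783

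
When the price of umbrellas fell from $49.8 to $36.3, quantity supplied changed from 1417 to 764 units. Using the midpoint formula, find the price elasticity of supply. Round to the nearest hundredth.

%Δq = (764 − 1417)/[(1417 + 764)/2] = -653/1090.5 ≈ -0.5988.
%ΔP = (36.3 − 49.8)/[(49.8 + 36.3)/2] = -13.5/43.05 ≈ -0.3136.
Arc elasticity E = %Δq/%ΔP ≈ -0.5988/-0.3136 ≈ 1.91.
|E| > 1: supply is elastic over this range.

1.91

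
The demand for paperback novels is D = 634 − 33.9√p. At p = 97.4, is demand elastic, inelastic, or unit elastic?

inelastic

At p = 97.4, D = 299.436.
dD/dp = −33.9/(2√p) = −33.9/(2·9.8691).
Point elasticity E = (dD/dp)·(p/D) = -1.7175 × 97.4/299.436 ≈ -0.559.
|E| ≈ 0.559 < 1, so demand is inelastic.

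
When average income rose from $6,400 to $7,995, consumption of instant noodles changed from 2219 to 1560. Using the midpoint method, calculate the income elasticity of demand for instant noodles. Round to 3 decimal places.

%ΔQ = (1560 − 2219)/[(2219+1560)/2] = -659/1889.5 ≈ -0.3488.
%ΔY = (7,995 − 6,400)/[(6,400+7,995)/2] = 1595/7197.5 ≈ 0.2216.
E_I = %ΔQ/%ΔY ≈ -1.574.
E_I < 0: inferior good.

-1.574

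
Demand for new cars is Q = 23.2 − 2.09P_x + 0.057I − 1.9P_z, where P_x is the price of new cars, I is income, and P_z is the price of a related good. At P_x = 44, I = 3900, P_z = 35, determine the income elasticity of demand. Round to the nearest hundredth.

Q = 23.2 − 2.09(44) + 0.057(3900) − 1.9(35) = 23.2 − 91.96 + 222.3 − 66.5 = 87.04.
∂Q/∂I = +0.057, so E_I = 0.057·(3900/87.04) ≈ 2.55.
E_I > 1: normal good (luxury).

2.55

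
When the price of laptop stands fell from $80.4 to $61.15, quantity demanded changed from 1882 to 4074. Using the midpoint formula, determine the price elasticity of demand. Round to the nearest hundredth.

%ΔQ = (4074 − 1882)/[(1882 + 4074)/2] = 2192/2978 ≈ 0.7361.
%Δp = (61.15 − 80.4)/[(80.4 + 61.15)/2] = -19.25/70.775 ≈ -0.2720.
Arc elasticity E = %ΔQ/%Δp ≈ 0.7361/-0.2720 ≈ -2.71.
|E| > 1: demand is elastic over this range.

-2.71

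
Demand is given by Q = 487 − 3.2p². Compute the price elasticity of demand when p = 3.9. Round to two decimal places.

At p = 3.9, Q = 438.328.
dQ/dp = −2·3.2·p = −24.96.
Point elasticity E = (dQ/dp)·(p/Q) = -24.96 × 3.9/438.328 ≈ -0.22.
|E| < 1, so demand is inelastic at this price.

-0.22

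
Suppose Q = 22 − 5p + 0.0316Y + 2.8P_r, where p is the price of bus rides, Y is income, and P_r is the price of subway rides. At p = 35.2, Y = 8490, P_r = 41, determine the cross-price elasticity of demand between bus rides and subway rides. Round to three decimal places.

0.501

At the given point, Q = 22 − 5(35.2) + 0.0316(8490) + 2.8(41) = 22 − 176 + 268.284 + 114.8 = 229.084.
∂Q/∂P_r = +2.8, so E_xy = 2.8·(41/229.084) ≈ 0.501.
E_xy > 0: the goods are substitutes.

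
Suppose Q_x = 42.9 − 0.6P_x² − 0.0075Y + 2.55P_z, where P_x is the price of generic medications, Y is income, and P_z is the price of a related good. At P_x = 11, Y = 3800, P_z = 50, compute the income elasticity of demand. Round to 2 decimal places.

-0.41

First evaluate Q_x: 42.9 − 0.6(11)² − 0.0075(3800) + 2.55(50) = 42.9 − 72.6 − 28.5 + 127.5 = 69.3.
∂Q_x/∂Y = −0.0075, so E_I = -0.0075·(3800/69.3) ≈ -0.41.
E_I < 0: inferior good.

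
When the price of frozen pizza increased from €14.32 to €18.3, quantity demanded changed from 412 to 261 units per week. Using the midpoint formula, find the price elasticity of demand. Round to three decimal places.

-1.839

%Δq = (261 − 412)/[(412 + 261)/2] = -151/336.5 ≈ -0.4487.
%ΔP = (18.3 − 14.32)/[(14.32 + 18.3)/2] = 3.98/16.31 ≈ 0.2440.
Arc elasticity E = %Δq/%ΔP ≈ -0.4487/0.2440 ≈ -1.839.
|E| > 1: demand is elastic over this range.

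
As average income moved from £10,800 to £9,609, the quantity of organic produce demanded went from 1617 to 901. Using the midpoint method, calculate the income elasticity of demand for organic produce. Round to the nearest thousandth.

%ΔQ = (901 − 1617)/[(1617+901)/2] = -716/1259 ≈ -0.5687.
%ΔY = (9,609 − 10,800)/[(10,800+9,609)/2] = -1191/10204.5 ≈ -0.1167.
E_I = %ΔQ/%ΔY ≈ 4.873.
E_I > 1: normal good (luxury).

4.873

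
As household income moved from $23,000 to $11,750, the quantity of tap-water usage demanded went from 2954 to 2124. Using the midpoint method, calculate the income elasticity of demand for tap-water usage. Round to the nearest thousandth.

%ΔQ = (2124 − 2954)/[(2954+2124)/2] = -830/2539 ≈ -0.3269.
%ΔM = (11,750 − 23,000)/[(23,000+11,750)/2] = -11250/17375 ≈ -0.6475.
E_I = %ΔQ/%ΔM ≈ 0.505.
E_I ∈ (0,1): normal good (necessity).

0.505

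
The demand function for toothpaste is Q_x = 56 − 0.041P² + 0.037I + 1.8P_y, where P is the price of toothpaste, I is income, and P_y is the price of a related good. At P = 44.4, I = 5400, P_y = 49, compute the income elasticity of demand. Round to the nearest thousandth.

0.759

At the given point, Q_x = 56 − 0.041(44.4)² + 0.037(5400) + 1.8(49) = 56 − 80.8258 + 199.8 + 88.2 = 263.1742.
∂Q_x/∂I = +0.037, so E_I = 0.037·(5400/263.1742) ≈ 0.759.
E_I ∈ (0,1): normal good (necessity).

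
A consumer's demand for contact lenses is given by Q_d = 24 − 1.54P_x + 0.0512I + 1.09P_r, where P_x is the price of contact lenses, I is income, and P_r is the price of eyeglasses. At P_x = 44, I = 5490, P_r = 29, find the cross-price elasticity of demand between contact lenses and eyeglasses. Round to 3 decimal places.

0.118

At the given point, Q_d = 24 − 1.54(44) + 0.0512(5490) + 1.09(29) = 24 − 67.76 + 281.088 + 31.61 = 268.938.
∂Q_d/∂P_r = +1.09, so E_xy = 1.09·(29/268.938) ≈ 0.118.
E_xy > 0: the goods are substitutes.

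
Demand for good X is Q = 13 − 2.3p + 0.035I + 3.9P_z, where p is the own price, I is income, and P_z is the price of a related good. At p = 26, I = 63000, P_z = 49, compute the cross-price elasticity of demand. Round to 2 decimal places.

First evaluate Q: 13 − 2.3(26) + 0.035(63000) + 3.9(49) = 13 − 59.8 + 2205 + 191.1 = 2349.3.
∂Q/∂P_z = +3.9, so E_xy = 3.9·(49/2349.3) ≈ 0.08.
E_xy > 0: the goods are substitutes.

0.08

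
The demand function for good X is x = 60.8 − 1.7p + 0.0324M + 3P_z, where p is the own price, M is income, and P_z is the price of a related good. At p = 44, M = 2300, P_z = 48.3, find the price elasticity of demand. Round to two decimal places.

At the given point, x = 60.8 − 1.7(44) + 0.0324(2300) + 3(48.3) = 60.8 − 74.8 + 74.52 + 144.9 = 205.42.
∂x/∂p = −1.7, so E_p = (−1.7)·(44/205.42) ≈ -0.36.
|E_p| < 1: demand is inelastic.

-0.36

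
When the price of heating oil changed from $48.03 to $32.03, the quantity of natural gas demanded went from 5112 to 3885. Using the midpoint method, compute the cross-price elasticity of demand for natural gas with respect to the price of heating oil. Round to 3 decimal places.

0.682

%ΔQ_x = (3885 − 5112)/[(5112+3885)/2] = -1227/4498.5 ≈ -0.2728.
%ΔP_y = (32.03 − 48.03)/[(48.03+32.03)/2] ≈ -0.3997.
E_xy = -0.2728/-0.3997 ≈ 0.682.
E_xy > 0, so natural gas and heating oil are substitutes.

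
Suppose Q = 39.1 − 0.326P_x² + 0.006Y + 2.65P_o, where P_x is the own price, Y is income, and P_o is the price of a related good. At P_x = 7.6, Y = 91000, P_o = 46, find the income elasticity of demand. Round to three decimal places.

0.793

Q = 39.1 − 0.326(7.6)² + 0.006(91000) + 2.65(46) = 39.1 − 18.8298 + 546 + 121.9 = 688.1702.
∂Q/∂Y = +0.006, so E_I = 0.006·(91000/688.1702) ≈ 0.793.
E_I ∈ (0,1): normal good (necessity).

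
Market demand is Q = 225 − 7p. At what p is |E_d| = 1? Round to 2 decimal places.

For linear demand Q = a − bp, E = −bp/(a − bp). |E| = 1 ⇒ bp = a − bp ⇒ p = a/(2b).
p = 225/(2·7) ≈ 16.07.

16.07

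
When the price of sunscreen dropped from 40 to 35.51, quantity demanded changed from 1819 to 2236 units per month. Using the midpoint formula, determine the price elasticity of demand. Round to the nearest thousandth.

-1.729

%ΔQ = (2236 − 1819)/[(1819 + 2236)/2] = 417/2027.5 ≈ 0.2057.
%ΔP = (35.51 − 40)/[(40 + 35.51)/2] = -4.49/37.755 ≈ -0.1189.
Arc elasticity E = %ΔQ/%ΔP ≈ 0.2057/-0.1189 ≈ -1.729.
|E| > 1: demand is elastic over this range.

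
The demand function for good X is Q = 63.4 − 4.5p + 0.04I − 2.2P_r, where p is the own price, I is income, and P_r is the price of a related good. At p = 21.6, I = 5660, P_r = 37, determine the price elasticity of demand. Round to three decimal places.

Substituting, Q = 63.4 − 4.5(21.6) + 0.04(5660) − 2.2(37) = 63.4 − 97.2 + 226.4 − 81.4 = 111.2.
∂Q/∂p = −4.5, so E_p = (−4.5)·(21.6/111.2) ≈ -0.874.
|E_p| < 1: demand is inelastic.

-0.874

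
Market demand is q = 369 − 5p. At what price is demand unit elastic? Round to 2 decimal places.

For linear demand q = a − bp, E = −bp/(a − bp). |E| = 1 ⇒ bp = a − bp ⇒ p = a/(2b).
p = 369/(2·5) = 36.90.

36.90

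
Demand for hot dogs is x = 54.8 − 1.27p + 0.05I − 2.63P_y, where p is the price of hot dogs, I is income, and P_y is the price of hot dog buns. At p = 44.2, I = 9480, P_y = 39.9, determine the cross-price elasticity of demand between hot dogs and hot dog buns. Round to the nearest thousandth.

At the given point, x = 54.8 − 1.27(44.2) + 0.05(9480) − 2.63(39.9) = 54.8 − 56.134 + 474 − 104.937 = 367.729.
∂x/∂P_y = −2.63, so E_xy = -2.63·(39.9/367.729) ≈ -0.285.
E_xy < 0: the goods are complements.

-0.285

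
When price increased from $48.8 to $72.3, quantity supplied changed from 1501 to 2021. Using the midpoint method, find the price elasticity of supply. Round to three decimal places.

0.761

%ΔQ = (2021 − 1501)/[(1501 + 2021)/2] = 520/1761 ≈ 0.2953.
%ΔP = (72.3 − 48.8)/[(48.8 + 72.3)/2] = 23.5/60.55 ≈ 0.3881.
Arc elasticity E = %ΔQ/%ΔP ≈ 0.2953/0.3881 ≈ 0.761.
|E| < 1: supply is inelastic over this range.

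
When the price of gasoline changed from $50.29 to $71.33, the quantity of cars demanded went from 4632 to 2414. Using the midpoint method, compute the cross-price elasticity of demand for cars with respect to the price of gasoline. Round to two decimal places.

-1.82

%ΔQ_x = (2414 − 4632)/[(4632+2414)/2] = -2218/3523 ≈ -0.6296.
%ΔP_y = (71.33 − 50.29)/[(50.29+71.33)/2] ≈ 0.3460.
E_xy = -0.6296/0.3460 ≈ -1.82.
E_xy < 0, so cars and gasoline are complements.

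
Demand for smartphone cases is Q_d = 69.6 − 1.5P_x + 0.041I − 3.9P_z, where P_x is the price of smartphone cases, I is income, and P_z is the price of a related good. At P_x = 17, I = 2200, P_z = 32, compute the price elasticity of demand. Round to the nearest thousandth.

-2.684

At the given point, Q_d = 69.6 − 1.5(17) + 0.041(2200) − 3.9(32) = 69.6 − 25.5 + 90.2 − 124.8 = 9.5.
∂Q_d/∂P_x = −1.5, so E_p = (−1.5)·(17/9.5) ≈ -2.684.
|E_p| > 1: demand is elastic.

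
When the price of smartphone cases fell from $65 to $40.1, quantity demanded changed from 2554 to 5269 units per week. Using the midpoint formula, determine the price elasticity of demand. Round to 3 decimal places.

-1.465

%Δq = (5269 − 2554)/[(2554 + 5269)/2] = 2715/3911.5 ≈ 0.6941.
%ΔP = (40.1 − 65)/[(65 + 40.1)/2] = -24.9/52.55 ≈ -0.4738.
Arc elasticity E = %Δq/%ΔP ≈ 0.6941/-0.4738 ≈ -1.465.
|E| > 1: demand is elastic over this range.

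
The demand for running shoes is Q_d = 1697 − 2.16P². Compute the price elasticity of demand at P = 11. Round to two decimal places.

-0.36

At P = 11, Q_d = 1435.64.
dQ_d/dP = −2·2.16·P = −47.52.
Point elasticity E = (dQ_d/dP)·(P/Q_d) = -47.52 × 11/1435.64 ≈ -0.36.
|E| < 1, so demand is inelastic at this price.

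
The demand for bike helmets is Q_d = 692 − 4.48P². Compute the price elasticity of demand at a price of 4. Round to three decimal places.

-0.231

At P = 4, Q_d = 620.32.
dQ_d/dP = −2·4.48·P = −35.84.
Point elasticity E = (dQ_d/dP)·(P/Q_d) = -35.84 × 4/620.32 ≈ -0.231.
|E| < 1, so demand is inelastic at this price.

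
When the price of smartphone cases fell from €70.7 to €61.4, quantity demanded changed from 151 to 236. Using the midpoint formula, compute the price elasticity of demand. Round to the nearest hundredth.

%ΔQ = (236 − 151)/[(151 + 236)/2] = 85/193.5 ≈ 0.4393.
%Δp = (61.4 − 70.7)/[(70.7 + 61.4)/2] = -9.3/66.05 ≈ -0.1408.
Arc elasticity E = %ΔQ/%Δp ≈ 0.4393/-0.1408 ≈ -3.12.
|E| > 1: demand is elastic over this range.

-3.12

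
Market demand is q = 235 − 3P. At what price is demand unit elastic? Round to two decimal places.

39.17

For linear demand q = a − bP, E = −bP/(a − bP). |E| = 1 ⇒ bP = a − bP ⇒ P = a/(2b).
P = 235/(2·3) ≈ 39.17.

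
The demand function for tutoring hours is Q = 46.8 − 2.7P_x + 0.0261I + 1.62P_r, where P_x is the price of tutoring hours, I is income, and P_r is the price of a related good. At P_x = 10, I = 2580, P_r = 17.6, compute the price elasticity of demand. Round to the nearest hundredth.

-0.23

At the given point, Q = 46.8 − 2.7(10) + 0.0261(2580) + 1.62(17.6) = 46.8 − 27 + 67.338 + 28.512 = 115.65.
∂Q/∂P_x = −2.7, so E_p = (−2.7)·(10/115.65) ≈ -0.23.
|E_p| < 1: demand is inelastic.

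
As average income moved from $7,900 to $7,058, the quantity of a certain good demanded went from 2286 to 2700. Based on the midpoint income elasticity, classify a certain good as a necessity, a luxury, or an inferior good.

%ΔQ = (2700 − 2286)/[(2286+2700)/2] = 414/2493 ≈ 0.1661.
%ΔI = (7,058 − 7,900)/[(7,900+7,058)/2] = -842/7479 ≈ -0.1126.
E_I = %ΔQ/%ΔI ≈ -1.475.
E_I < 0: inferior good.

inferior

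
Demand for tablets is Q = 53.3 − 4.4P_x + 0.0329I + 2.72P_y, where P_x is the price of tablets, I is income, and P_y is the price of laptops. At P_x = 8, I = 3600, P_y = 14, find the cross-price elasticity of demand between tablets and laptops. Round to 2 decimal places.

0.22

Q = 53.3 − 4.4(8) + 0.0329(3600) + 2.72(14) = 53.3 − 35.2 + 118.44 + 38.08 = 174.62.
∂Q/∂P_y = +2.72, so E_xy = 2.72·(14/174.62) ≈ 0.22.
E_xy > 0: the goods are substitutes.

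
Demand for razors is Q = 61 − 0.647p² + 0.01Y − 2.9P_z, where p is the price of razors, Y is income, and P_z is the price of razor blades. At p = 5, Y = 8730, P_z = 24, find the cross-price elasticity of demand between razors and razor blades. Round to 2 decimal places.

-1.11

Substituting, Q = 61 − 0.647(5)² + 0.01(8730) − 2.9(24) = 61 − 16.175 + 87.3 − 69.6 = 62.525.
∂Q/∂P_z = −2.9, so E_xy = -2.9·(24/62.525) ≈ -1.11.
E_xy < 0: the goods are complements.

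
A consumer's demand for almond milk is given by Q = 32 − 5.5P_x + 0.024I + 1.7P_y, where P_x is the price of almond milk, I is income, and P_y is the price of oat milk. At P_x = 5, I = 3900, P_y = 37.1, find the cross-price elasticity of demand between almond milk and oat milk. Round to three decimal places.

Evaluating quantity at (P_x, I, P_y) gives Q = 32 − 5.5(5) + 0.024(3900) + 1.7(37.1) = 32 − 27.5 + 93.6 + 63.07 = 161.17.
∂Q/∂P_y = +1.7, so E_xy = 1.7·(37.1/161.17) ≈ 0.391.
E_xy > 0: the goods are substitutes.

0.391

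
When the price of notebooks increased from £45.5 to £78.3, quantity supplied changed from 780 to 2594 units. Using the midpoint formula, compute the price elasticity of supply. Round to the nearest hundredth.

%ΔQ = (2594 − 780)/[(780 + 2594)/2] = 1814/1687 ≈ 1.0753.
%Δp = (78.3 − 45.5)/[(45.5 + 78.3)/2] = 32.8/61.9 ≈ 0.5299.
Arc elasticity E = %ΔQ/%Δp ≈ 1.0753/0.5299 ≈ 2.03.
|E| > 1: supply is elastic over this range.

2.03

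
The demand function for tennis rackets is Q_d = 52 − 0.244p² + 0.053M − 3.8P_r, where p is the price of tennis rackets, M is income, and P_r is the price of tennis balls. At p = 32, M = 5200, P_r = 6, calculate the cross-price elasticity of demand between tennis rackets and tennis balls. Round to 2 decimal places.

At the given point, Q_d = 52 − 0.244(32)² + 0.053(5200) − 3.8(6) = 52 − 249.856 + 275.6 − 22.8 = 54.944.
∂Q_d/∂P_r = −3.8, so E_xy = -3.8·(6/54.944) ≈ -0.41.
E_xy < 0: the goods are complements.

-0.41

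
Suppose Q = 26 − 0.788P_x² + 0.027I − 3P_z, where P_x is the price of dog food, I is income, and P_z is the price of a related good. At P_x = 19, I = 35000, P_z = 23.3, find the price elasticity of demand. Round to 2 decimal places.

At the given point, Q = 26 − 0.788(19)² + 0.027(35000) − 3(23.3) = 26 − 284.468 + 945 − 69.9 = 616.632.
∂Q/∂P_x = −2·0.788·P_x = -29.944, so E_p = -29.944·(19/616.632) ≈ -0.92.
|E_p| < 1: demand is inelastic.

-0.92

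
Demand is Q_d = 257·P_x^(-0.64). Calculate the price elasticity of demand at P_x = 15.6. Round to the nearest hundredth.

For a Cobb–Douglas (constant-elasticity) form Q_d = A·P_x^α·…, the elasticity with respect to P_x equals the exponent α at every point.
Here the exponent on P_x is -0.64, so the price elasticity of demand is -0.64.

-0.64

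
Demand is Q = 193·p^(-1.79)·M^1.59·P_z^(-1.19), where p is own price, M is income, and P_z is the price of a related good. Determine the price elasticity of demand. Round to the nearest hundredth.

For a Cobb–Douglas (constant-elasticity) form Q = A·p^α·…, the elasticity with respect to p equals the exponent α at every point.
Here the exponent on p is -1.79, so the price elasticity of demand is -1.79.

-1.79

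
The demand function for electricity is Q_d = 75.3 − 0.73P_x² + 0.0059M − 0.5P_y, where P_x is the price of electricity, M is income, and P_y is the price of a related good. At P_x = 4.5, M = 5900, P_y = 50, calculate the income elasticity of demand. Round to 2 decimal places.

0.49

Substituting, Q_d = 75.3 − 0.73(4.5)² + 0.0059(5900) − 0.5(50) = 75.3 − 14.7825 + 34.81 − 25 = 70.3275.
∂Q_d/∂M = +0.0059, so E_I = 0.0059·(5900/70.3275) ≈ 0.49.
E_I ∈ (0,1): normal good (necessity).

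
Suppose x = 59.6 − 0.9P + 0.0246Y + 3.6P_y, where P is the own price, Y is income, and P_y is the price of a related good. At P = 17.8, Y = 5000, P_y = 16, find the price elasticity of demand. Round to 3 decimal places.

-0.071

First evaluate x: 59.6 − 0.9(17.8) + 0.0246(5000) + 3.6(16) = 59.6 − 16.02 + 123 + 57.6 = 224.18.
∂x/∂P = −0.9, so E_p = (−0.9)·(17.8/224.18) ≈ -0.071.
|E_p| < 1: demand is inelastic.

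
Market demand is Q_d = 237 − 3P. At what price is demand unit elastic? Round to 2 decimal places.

For linear demand Q_d = a − bP, E = −bP/(a − bP). |E| = 1 ⇒ bP = a − bP ⇒ P = a/(2b).
P = 237/(2·3) = 39.50.

39.50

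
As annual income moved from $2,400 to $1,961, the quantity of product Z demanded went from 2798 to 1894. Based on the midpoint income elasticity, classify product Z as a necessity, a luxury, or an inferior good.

luxury

%ΔQ = (1894 − 2798)/[(2798+1894)/2] = -904/2346 ≈ -0.3853.
%ΔI = (1,961 − 2,400)/[(2,400+1,961)/2] = -439/2180.5 ≈ -0.2013.
E_I = %ΔQ/%ΔI ≈ 1.914.
E_I > 1: normal good (luxury).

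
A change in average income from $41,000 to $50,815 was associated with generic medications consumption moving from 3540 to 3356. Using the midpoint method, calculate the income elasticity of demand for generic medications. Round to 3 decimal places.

-0.250

%ΔQ = (3356 − 3540)/[(3540+3356)/2] = -184/3448 ≈ -0.0534.
%ΔY = (50,815 − 41,000)/[(41,000+50,815)/2] = 9815/45907.5 ≈ 0.2138.
E_I = %ΔQ/%ΔY ≈ -0.250.
E_I < 0: inferior good.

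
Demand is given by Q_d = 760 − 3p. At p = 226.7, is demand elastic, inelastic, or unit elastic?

At p = 226.7, Q_d = 79.9.
dQ_d/dp = −3.
Point elasticity E = (dQ_d/dp)·(p/Q_d) = -3 × 226.7/79.9 ≈ -8.512.
|E| ≈ 8.512 > 1, so demand is elastic.

elastic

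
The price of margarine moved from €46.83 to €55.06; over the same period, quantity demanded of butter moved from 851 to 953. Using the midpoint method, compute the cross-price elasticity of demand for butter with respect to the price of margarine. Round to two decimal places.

%ΔQ_x = (953 − 851)/[(851+953)/2] = 102/902 ≈ 0.1131.
%ΔP_y = (55.06 − 46.83)/[(46.83+55.06)/2] ≈ 0.1615.
E_xy = 0.1131/0.1615 ≈ 0.70.
E_xy > 0, so butter and margarine are substitutes.

0.70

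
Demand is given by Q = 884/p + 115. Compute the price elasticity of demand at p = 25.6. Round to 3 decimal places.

At p = 25.6, Q = 149.5313.
dQ/dp = −884/p² = −1.3489.
Point elasticity E = (dQ/dp)·(p/Q) = -1.3489 × 25.6/149.5313 ≈ -0.231.
|E| < 1, so demand is inelastic at this price.

-0.231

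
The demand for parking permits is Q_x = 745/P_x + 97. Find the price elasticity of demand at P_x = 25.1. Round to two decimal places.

-0.23

At P_x = 25.1, Q_x = 126.6813.
dQ_x/dP_x = −745/P_x² = −1.1825.
Point elasticity E = (dQ_x/dP_x)·(P_x/Q_x) = -1.1825 × 25.1/126.6813 ≈ -0.23.
|E| < 1, so demand is inelastic at this price.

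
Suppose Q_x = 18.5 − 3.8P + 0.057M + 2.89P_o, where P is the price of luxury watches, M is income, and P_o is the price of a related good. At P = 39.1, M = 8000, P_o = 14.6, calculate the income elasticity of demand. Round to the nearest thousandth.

1.239

Q_x = 18.5 − 3.8(39.1) + 0.057(8000) + 2.89(14.6) = 18.5 − 148.58 + 456 + 42.194 = 368.114.
∂Q_x/∂M = +0.057, so E_I = 0.057·(8000/368.114) ≈ 1.239.
E_I > 1: normal good (luxury).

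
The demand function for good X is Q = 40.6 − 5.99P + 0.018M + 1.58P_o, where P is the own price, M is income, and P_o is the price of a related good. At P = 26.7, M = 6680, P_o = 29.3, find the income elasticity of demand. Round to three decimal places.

Substituting, Q = 40.6 − 5.99(26.7) + 0.018(6680) + 1.58(29.3) = 40.6 − 159.933 + 120.24 + 46.294 = 47.201.
∂Q/∂M = +0.018, so E_I = 0.018·(6680/47.201) ≈ 2.547.
E_I > 1: normal good (luxury).

2.547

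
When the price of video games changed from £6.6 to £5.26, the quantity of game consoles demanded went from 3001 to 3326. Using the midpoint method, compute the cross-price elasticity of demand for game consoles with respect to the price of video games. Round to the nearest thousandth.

-0.455

%ΔQ_x = (3326 − 3001)/[(3001+3326)/2] = 325/3163.5 ≈ 0.1027.
%ΔP_y = (5.26 − 6.6)/[(6.6+5.26)/2] ≈ -0.2260.
E_xy = 0.1027/-0.2260 ≈ -0.455.
E_xy < 0, so game consoles and video games are complements.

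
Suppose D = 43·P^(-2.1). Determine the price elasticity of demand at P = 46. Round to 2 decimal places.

-2.10

For a Cobb–Douglas (constant-elasticity) form D = A·P^α·…, the elasticity with respect to P equals the exponent α at every point.
Here the exponent on P is -2.1, so the price elasticity of demand is -2.10.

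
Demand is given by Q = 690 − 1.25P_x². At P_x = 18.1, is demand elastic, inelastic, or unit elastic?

elastic

At P_x = 18.1, Q = 280.4875.
dQ/dP_x = −2·1.25·P_x = −45.25.
Point elasticity E = (dQ/dP_x)·(P_x/Q) = -45.25 × 18.1/280.4875 ≈ -2.920.
|E| ≈ 2.920 > 1, so demand is elastic.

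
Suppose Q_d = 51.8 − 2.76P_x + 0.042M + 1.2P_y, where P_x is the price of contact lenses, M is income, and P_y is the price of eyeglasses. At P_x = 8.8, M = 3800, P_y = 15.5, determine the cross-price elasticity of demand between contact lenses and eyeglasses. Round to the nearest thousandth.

0.090

First evaluate Q_d: 51.8 − 2.76(8.8) + 0.042(3800) + 1.2(15.5) = 51.8 − 24.288 + 159.6 + 18.6 = 205.712.
∂Q_d/∂P_y = +1.2, so E_xy = 1.2·(15.5/205.712) ≈ 0.090.
E_xy > 0: the goods are substitutes.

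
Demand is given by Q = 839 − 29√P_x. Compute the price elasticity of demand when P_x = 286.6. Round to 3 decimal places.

-0.705

At P_x = 286.6, Q = 348.0513.
dQ/dP_x = −29/(2√P_x) = −29/(2·16.9293).
Point elasticity E = (dQ/dP_x)·(P_x/Q) = -0.8565 × 286.6/348.0513 ≈ -0.705.
|E| < 1, so demand is inelastic at this price.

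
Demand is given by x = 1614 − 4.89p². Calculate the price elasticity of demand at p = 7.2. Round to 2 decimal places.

At p = 7.2, x = 1360.5024.
dx/dp = −2·4.89·p = −70.416.
Point elasticity E = (dx/dp)·(p/x) = -70.416 × 7.2/1360.5024 ≈ -0.37.
|E| < 1, so demand is inelastic at this price.

-0.37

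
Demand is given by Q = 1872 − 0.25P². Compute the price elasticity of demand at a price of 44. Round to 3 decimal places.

At P = 44, Q = 1388.
dQ/dP = −2·0.25·P = −22.
Point elasticity E = (dQ/dP)·(P/Q) = -22 × 44/1388 ≈ -0.697.
|E| < 1, so demand is inelastic at this price.

-0.697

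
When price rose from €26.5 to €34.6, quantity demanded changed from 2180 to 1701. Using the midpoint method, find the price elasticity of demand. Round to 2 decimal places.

-0.93

%ΔQ = (1701 − 2180)/[(2180 + 1701)/2] = -479/1940.5 ≈ -0.2468.
%Δp = (34.6 − 26.5)/[(26.5 + 34.6)/2] = 8.1/30.55 ≈ 0.2651.
Arc elasticity E = %ΔQ/%Δp ≈ -0.2468/0.2651 ≈ -0.93.
|E| < 1: demand is inelastic over this range.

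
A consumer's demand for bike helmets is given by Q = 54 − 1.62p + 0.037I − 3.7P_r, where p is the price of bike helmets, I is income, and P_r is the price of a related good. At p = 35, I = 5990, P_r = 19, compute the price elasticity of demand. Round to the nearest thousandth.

Evaluating quantity at (p, I, P_r) gives Q = 54 − 1.62(35) + 0.037(5990) − 3.7(19) = 54 − 56.7 + 221.63 − 70.3 = 148.63.
∂Q/∂p = −1.62, so E_p = (−1.62)·(35/148.63) ≈ -0.381.
|E_p| < 1: demand is inelastic.

-0.381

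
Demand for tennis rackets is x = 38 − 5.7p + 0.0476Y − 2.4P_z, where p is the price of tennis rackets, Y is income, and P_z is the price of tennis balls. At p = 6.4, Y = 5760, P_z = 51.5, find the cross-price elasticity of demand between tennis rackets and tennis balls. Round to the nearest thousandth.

-0.813

First evaluate x: 38 − 5.7(6.4) + 0.0476(5760) − 2.4(51.5) = 38 − 36.48 + 274.176 − 123.6 = 152.096.
∂x/∂P_z = −2.4, so E_xy = -2.4·(51.5/152.096) ≈ -0.813.
E_xy < 0: the goods are complements.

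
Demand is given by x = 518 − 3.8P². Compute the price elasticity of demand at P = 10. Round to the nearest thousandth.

At P = 10, x = 138.
dx/dP = −2·3.8·P = −76.
Point elasticity E = (dx/dP)·(P/x) = -76 × 10/138 ≈ -5.507.
|E| > 1, so demand is elastic at this price.

-5.507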